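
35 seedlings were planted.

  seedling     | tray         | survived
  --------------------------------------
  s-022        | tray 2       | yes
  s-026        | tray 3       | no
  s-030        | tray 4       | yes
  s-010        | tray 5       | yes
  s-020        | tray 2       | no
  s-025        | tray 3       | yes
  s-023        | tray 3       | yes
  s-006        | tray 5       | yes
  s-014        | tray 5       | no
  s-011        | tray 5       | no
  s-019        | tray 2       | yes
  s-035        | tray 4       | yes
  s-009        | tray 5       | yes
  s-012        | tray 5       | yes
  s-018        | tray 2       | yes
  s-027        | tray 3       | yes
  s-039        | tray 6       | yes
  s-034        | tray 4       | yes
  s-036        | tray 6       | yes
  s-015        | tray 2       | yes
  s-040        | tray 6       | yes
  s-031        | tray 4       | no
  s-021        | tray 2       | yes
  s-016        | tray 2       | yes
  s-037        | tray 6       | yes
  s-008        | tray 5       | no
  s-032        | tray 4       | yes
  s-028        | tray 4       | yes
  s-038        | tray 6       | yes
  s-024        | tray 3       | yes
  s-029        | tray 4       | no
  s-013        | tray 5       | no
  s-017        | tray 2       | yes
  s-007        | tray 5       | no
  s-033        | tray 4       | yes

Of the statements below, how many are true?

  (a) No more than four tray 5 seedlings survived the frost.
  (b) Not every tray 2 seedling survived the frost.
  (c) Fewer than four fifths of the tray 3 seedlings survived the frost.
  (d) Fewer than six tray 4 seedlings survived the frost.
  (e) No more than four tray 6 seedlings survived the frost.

2

(a) tray 5: |A| = 9, |A ∩ B| = 4; needs |A ∩ B| ≤ 4 — true.
(b) tray 2: |A| = 8, |A ∩ B| = 7; needs A ⊄ B (|A ∖ B| ≥ 1) — true.
(c) tray 3: |A| = 5, |A ∩ B| = 4; needs |A ∩ B| / |A| < 4/5 — false.
(d) tray 4: |A| = 8, |A ∩ B| = 6; needs |A ∩ B| < 6 — false.
(e) tray 6: |A| = 5, |A ∩ B| = 5; needs |A ∩ B| ≤ 4 — false.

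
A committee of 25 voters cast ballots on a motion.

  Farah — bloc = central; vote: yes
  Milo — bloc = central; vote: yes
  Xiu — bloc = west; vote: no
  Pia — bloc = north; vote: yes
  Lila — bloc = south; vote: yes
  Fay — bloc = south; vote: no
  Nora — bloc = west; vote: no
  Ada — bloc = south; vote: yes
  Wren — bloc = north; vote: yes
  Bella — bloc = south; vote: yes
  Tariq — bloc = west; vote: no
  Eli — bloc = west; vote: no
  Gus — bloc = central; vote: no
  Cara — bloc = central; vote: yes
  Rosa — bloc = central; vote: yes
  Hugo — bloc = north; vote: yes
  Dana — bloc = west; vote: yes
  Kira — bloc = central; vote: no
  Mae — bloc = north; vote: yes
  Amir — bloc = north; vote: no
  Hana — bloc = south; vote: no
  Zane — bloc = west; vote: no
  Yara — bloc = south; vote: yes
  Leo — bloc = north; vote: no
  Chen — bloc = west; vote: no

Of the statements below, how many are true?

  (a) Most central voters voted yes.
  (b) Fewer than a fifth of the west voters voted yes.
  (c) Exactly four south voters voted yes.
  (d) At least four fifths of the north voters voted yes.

3

(a) central: |A| = 6, |A ∩ B| = 4; needs |A ∩ B| > |A ∖ B| — true.
(b) west: |A| = 7, |A ∩ B| = 1; needs |A ∩ B| / |A| < 1/5 — true.
(c) south: |A| = 6, |A ∩ B| = 4; needs |A ∩ B| = 4 — true.
(d) north: |A| = 6, |A ∩ B| = 4; needs |A ∩ B| / |A| ≥ 4/5 — false.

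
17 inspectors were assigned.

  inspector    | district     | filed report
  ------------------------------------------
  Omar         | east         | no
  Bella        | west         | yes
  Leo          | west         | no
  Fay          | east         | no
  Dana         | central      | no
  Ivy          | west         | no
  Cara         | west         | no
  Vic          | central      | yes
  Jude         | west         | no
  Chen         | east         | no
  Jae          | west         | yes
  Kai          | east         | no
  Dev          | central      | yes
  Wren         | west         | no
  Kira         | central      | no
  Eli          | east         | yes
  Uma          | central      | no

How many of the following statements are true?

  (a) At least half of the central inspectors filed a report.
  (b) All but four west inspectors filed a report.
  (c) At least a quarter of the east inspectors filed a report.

(a) central: |A| = 5, |A ∩ B| = 2; needs |A ∩ B| ≥ |A ∖ B| — false.
(b) west: |A| = 7, |A ∩ B| = 2; needs |A ∖ B| = 4 — false.
(c) east: |A| = 5, |A ∩ B| = 1; needs |A ∩ B| / |A| ≥ 1/4 — false.

0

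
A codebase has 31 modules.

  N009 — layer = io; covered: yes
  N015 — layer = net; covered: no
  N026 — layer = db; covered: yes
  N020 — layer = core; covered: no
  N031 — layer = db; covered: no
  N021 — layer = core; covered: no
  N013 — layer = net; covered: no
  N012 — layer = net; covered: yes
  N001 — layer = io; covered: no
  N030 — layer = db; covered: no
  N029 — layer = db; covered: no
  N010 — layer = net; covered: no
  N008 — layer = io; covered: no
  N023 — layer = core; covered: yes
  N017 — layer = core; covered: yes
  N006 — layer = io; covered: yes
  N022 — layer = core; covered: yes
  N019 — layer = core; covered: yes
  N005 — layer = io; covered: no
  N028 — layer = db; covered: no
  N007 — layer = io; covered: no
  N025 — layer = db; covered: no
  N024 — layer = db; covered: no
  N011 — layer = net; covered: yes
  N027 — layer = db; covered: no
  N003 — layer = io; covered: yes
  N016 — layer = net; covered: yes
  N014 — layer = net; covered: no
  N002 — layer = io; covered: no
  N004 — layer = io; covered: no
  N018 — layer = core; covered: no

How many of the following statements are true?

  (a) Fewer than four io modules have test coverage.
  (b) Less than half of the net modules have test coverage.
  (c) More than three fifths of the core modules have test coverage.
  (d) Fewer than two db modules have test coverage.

3

(a) io: |A| = 9, |A ∩ B| = 3; needs |A ∩ B| < 4 — true.
(b) net: |A| = 7, |A ∩ B| = 3; needs |A ∩ B| < |A ∖ B| — true.
(c) core: |A| = 7, |A ∩ B| = 4; needs |A ∩ B| / |A| > 3/5 — false.
(d) db: |A| = 8, |A ∩ B| = 1; needs |A ∩ B| < 2 — true.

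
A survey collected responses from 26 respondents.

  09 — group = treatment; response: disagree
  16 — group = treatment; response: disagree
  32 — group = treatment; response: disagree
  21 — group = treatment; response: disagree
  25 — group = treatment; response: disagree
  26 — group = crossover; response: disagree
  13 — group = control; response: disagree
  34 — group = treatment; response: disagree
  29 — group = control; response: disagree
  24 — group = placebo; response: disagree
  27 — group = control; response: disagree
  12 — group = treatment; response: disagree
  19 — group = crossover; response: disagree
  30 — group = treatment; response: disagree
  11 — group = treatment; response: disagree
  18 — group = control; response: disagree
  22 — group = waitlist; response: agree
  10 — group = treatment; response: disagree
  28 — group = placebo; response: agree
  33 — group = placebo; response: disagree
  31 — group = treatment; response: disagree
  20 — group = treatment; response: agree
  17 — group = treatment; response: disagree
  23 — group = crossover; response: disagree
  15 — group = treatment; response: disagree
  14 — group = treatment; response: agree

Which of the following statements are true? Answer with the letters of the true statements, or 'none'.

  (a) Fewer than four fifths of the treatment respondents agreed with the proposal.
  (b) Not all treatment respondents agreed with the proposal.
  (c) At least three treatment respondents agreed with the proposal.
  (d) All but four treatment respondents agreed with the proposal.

(a), (b)

|A| = 15, |A ∩ B| = 2, |A ∖ B| = 13.
(a) |A ∩ B| / |A| < 4/5: holds.
(b) A ⊄ B (|A ∖ B| ≥ 1): holds.
(c) |A ∩ B| ≥ 3: fails.
(d) |A ∖ B| = 4: fails.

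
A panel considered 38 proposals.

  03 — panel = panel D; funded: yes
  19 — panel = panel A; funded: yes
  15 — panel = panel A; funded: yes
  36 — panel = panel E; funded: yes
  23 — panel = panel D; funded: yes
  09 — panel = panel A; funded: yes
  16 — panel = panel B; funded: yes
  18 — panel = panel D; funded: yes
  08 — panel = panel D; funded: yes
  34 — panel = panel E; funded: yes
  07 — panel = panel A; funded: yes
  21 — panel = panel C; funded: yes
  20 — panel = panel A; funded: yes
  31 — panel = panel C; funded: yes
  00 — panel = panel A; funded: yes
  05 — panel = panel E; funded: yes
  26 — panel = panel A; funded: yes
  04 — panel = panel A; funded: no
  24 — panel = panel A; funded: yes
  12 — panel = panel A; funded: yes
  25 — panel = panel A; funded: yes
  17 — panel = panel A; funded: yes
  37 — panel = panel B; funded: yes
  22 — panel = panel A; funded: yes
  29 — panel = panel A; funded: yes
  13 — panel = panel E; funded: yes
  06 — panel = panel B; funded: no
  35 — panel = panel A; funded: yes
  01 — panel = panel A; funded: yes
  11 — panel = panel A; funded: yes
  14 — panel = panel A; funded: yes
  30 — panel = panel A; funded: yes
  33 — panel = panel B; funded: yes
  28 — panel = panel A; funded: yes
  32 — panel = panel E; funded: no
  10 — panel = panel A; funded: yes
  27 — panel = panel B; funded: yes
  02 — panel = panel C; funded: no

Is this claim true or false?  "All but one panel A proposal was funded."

True

'All but one panel A proposal was funded' holds iff |A ∖ B| = 1.
|A| = 21, |A ∩ B| = 20, |A ∖ B| = 1.
|A ∖ B| = 1, so the statement is true.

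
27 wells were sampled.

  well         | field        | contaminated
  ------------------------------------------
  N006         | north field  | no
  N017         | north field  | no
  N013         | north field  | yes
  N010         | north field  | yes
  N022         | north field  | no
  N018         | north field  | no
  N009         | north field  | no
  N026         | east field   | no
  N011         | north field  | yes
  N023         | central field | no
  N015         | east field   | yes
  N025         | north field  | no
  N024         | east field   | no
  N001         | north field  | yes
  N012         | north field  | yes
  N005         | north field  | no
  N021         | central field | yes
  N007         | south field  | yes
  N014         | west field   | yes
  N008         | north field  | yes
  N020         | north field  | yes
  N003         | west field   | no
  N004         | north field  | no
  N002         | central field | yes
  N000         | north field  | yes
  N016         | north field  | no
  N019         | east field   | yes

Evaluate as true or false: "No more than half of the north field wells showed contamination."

True

'No more than half of the north field wells showed contamination' holds iff |A ∩ B| ≤ |A ∖ B|.
|A| = 17, |A ∩ B| = 8, |A ∖ B| = 9.
8 < 9, so the statement is true.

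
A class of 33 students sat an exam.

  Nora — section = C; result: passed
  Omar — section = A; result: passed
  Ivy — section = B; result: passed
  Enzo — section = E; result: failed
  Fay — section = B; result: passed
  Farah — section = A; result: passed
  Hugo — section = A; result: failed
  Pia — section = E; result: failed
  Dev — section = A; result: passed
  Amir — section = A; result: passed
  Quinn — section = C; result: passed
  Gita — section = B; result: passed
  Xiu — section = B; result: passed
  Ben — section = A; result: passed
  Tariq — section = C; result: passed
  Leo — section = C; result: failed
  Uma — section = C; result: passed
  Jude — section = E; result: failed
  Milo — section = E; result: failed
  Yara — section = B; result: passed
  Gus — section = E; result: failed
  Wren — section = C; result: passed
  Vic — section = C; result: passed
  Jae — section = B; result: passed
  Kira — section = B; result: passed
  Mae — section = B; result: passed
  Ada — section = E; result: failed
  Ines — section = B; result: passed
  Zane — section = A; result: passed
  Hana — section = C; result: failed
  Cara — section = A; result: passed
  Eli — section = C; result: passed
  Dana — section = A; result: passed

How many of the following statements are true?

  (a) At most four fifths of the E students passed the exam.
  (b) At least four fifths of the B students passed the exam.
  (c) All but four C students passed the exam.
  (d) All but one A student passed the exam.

(a) E: |A| = 6, |A ∩ B| = 0; needs |A ∩ B| / |A| ≤ 4/5 — true.
(b) B: |A| = 9, |A ∩ B| = 9; needs |A ∩ B| / |A| ≥ 4/5 — true.
(c) C: |A| = 9, |A ∩ B| = 7; needs |A ∖ B| = 4 — false.
(d) A: |A| = 9, |A ∩ B| = 8; needs |A ∖ B| = 1 — true.

3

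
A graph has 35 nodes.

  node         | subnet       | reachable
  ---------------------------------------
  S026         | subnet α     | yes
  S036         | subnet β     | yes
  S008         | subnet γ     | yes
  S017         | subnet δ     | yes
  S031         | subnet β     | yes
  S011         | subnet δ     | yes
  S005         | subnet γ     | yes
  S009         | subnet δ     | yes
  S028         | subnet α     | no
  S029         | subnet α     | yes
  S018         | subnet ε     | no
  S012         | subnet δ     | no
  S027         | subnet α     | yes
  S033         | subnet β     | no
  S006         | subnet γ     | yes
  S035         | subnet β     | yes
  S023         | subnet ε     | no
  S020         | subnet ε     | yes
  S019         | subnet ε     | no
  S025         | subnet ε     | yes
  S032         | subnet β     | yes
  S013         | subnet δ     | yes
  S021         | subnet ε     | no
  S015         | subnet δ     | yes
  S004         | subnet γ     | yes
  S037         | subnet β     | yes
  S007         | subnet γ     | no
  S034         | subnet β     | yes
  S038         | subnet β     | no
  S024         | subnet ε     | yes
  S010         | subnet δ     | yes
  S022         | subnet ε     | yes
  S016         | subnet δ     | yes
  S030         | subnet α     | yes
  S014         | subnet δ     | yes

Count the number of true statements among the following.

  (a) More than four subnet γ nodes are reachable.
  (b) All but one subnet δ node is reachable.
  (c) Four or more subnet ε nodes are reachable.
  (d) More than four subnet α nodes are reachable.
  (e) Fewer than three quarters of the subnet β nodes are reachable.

2

(a) subnet γ: |A| = 5, |A ∩ B| = 4; needs |A ∩ B| > 4 — false.
(b) subnet δ: |A| = 9, |A ∩ B| = 8; needs |A ∖ B| = 1 — true.
(c) subnet ε: |A| = 8, |A ∩ B| = 4; needs |A ∩ B| ≥ 4 — true.
(d) subnet α: |A| = 5, |A ∩ B| = 4; needs |A ∩ B| > 4 — false.
(e) subnet β: |A| = 8, |A ∩ B| = 6; needs |A ∩ B| / |A| < 3/4 — false.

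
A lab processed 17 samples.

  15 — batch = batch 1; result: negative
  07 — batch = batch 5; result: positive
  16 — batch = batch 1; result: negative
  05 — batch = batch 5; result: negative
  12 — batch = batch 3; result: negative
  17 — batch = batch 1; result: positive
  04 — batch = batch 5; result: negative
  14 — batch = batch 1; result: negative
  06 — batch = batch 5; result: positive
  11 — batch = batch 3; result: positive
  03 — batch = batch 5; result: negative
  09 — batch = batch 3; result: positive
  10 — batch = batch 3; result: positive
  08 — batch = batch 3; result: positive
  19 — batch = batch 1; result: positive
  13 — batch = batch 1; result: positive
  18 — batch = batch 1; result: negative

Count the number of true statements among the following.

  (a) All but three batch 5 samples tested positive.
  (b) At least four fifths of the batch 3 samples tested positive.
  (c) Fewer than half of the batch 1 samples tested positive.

3

(a) batch 5: |A| = 5, |A ∩ B| = 2; needs |A ∖ B| = 3 — true.
(b) batch 3: |A| = 5, |A ∩ B| = 4; needs |A ∩ B| / |A| ≥ 4/5 — true.
(c) batch 1: |A| = 7, |A ∩ B| = 3; needs |A ∩ B| < |A ∖ B| — true.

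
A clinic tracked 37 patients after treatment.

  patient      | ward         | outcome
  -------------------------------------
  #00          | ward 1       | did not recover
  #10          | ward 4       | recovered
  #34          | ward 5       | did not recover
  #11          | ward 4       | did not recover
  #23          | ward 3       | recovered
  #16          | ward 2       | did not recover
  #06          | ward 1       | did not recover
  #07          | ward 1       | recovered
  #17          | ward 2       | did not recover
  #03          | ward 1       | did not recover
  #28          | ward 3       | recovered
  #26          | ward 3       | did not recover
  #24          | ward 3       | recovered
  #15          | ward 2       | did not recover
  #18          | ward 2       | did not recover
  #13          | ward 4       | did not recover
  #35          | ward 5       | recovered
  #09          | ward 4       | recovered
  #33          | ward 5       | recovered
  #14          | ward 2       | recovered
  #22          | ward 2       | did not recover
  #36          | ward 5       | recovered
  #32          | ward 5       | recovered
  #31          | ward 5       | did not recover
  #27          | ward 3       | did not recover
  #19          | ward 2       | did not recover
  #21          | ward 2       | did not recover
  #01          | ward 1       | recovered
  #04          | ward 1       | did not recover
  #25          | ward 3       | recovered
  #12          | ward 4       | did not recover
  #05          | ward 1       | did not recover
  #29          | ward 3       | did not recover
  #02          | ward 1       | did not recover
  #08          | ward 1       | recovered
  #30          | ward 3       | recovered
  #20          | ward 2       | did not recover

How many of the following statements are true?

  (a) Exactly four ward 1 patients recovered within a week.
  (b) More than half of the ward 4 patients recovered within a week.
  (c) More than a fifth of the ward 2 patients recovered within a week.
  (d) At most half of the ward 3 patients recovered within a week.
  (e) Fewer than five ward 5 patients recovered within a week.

1

(a) ward 1: |A| = 9, |A ∩ B| = 3; needs |A ∩ B| = 4 — false.
(b) ward 4: |A| = 5, |A ∩ B| = 2; needs |A ∩ B| > |A ∖ B| — false.
(c) ward 2: |A| = 9, |A ∩ B| = 1; needs |A ∩ B| / |A| > 1/5 — false.
(d) ward 3: |A| = 8, |A ∩ B| = 5; needs |A ∩ B| ≤ |A ∖ B| — false.
(e) ward 5: |A| = 6, |A ∩ B| = 4; needs |A ∩ B| < 5 — true.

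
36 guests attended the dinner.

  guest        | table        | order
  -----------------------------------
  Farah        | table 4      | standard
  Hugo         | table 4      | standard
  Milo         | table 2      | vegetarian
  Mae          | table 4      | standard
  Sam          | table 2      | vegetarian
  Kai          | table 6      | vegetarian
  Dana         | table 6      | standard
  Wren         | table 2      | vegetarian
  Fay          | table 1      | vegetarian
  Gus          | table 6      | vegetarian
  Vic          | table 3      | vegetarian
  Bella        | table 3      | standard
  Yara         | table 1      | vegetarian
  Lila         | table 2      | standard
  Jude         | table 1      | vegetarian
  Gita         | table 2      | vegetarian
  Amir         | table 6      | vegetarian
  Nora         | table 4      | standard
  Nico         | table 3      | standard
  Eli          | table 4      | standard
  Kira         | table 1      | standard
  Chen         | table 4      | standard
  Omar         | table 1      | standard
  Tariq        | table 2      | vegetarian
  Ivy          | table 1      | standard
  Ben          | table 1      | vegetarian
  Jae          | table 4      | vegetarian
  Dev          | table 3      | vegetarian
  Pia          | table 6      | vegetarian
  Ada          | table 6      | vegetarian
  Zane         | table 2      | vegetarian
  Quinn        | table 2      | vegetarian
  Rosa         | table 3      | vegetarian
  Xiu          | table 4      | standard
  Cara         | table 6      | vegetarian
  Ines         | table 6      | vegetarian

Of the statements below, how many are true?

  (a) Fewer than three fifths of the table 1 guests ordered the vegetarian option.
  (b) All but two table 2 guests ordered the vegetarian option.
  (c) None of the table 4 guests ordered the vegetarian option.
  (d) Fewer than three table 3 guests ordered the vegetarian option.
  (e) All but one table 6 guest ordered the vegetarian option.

(a) table 1: |A| = 7, |A ∩ B| = 4; needs |A ∩ B| / |A| < 3/5 — true.
(b) table 2: |A| = 8, |A ∩ B| = 7; needs |A ∖ B| = 2 — false.
(c) table 4: |A| = 8, |A ∩ B| = 1; needs A ∩ B = ∅ (|A ∩ B| = 0) — false.
(d) table 3: |A| = 5, |A ∩ B| = 3; needs |A ∩ B| < 3 — false.
(e) table 6: |A| = 8, |A ∩ B| = 7; needs |A ∖ B| = 1 — true.

2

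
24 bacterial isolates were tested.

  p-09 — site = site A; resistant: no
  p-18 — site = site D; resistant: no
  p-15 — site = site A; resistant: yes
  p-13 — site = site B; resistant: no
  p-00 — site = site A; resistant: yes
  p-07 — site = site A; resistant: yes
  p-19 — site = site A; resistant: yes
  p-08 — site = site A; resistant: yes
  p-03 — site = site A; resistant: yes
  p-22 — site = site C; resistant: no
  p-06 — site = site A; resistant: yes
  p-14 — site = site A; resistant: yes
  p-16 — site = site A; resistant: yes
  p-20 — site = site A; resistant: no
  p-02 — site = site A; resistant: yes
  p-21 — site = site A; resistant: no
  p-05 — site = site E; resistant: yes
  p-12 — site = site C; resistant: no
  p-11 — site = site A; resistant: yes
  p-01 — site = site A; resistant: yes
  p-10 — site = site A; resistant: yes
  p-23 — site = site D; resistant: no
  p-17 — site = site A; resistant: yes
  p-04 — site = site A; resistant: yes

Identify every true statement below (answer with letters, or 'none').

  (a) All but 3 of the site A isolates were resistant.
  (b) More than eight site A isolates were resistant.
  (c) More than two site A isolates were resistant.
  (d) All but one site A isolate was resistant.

|A| = 18, |A ∩ B| = 15, |A ∖ B| = 3.
(a) |A ∖ B| = 3: holds.
(b) |A ∩ B| > 8: holds.
(c) |A ∩ B| > 2: holds.
(d) |A ∖ B| = 1: fails.

(a), (b), (c)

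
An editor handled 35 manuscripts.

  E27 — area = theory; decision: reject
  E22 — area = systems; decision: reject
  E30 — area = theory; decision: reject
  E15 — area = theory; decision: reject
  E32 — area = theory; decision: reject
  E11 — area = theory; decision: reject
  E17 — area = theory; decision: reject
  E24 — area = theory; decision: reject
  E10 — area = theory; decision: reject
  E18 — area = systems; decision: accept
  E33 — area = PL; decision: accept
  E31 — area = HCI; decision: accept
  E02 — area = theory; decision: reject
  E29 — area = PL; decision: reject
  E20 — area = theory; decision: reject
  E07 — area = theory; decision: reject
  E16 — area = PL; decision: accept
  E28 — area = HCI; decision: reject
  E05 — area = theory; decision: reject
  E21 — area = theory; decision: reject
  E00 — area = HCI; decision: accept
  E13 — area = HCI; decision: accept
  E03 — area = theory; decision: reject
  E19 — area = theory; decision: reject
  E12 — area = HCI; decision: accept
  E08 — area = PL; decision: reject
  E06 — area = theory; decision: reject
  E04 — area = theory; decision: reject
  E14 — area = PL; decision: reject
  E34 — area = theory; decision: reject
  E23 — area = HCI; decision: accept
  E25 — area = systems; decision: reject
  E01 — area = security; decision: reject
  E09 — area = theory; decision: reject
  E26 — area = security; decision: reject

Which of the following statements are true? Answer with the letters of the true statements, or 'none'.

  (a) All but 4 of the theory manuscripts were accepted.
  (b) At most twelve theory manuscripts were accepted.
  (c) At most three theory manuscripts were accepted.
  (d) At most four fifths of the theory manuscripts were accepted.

(b), (c), (d)

|A| = 19, |A ∩ B| = 0, |A ∖ B| = 19.
(a) |A ∖ B| = 4: fails.
(b) |A ∩ B| ≤ 12: holds.
(c) |A ∩ B| ≤ 3: holds.
(d) |A ∩ B| / |A| ≤ 4/5: holds.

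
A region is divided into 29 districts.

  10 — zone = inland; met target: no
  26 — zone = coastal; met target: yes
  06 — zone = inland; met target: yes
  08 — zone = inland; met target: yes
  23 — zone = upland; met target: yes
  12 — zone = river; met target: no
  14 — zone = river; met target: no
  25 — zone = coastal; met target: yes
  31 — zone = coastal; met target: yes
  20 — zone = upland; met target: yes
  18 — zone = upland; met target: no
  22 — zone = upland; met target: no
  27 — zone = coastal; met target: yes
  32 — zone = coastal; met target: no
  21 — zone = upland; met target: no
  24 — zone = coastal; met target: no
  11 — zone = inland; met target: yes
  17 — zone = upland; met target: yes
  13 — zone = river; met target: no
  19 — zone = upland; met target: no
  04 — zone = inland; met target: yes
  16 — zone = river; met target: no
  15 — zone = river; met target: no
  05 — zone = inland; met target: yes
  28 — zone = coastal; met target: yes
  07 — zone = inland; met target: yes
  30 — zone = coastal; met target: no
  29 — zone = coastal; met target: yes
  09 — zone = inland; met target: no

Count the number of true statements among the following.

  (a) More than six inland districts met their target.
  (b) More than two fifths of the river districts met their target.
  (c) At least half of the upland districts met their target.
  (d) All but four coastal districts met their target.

(a) inland: |A| = 8, |A ∩ B| = 6; needs |A ∩ B| > 6 — false.
(b) river: |A| = 5, |A ∩ B| = 0; needs |A ∩ B| / |A| > 2/5 — false.
(c) upland: |A| = 7, |A ∩ B| = 3; needs |A ∩ B| ≥ |A ∖ B| — false.
(d) coastal: |A| = 9, |A ∩ B| = 6; needs |A ∖ B| = 4 — false.

0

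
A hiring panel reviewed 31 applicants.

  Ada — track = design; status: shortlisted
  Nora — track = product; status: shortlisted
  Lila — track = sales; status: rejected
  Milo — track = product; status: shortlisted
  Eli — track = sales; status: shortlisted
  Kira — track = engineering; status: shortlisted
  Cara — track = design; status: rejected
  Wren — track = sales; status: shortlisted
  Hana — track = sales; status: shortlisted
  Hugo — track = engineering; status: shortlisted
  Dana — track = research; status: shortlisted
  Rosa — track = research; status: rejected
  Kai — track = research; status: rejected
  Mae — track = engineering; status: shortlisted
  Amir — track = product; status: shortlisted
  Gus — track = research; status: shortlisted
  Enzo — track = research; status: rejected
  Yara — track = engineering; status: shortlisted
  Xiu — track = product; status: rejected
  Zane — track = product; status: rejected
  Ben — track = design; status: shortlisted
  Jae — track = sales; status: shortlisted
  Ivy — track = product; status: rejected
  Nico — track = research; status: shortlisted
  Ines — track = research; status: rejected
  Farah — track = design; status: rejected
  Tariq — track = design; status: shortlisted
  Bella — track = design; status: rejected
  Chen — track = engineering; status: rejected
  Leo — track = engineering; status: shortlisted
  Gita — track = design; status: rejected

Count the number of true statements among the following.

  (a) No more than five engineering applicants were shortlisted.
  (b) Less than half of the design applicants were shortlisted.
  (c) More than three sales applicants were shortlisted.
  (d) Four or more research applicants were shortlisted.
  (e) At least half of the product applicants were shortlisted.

(a) engineering: |A| = 6, |A ∩ B| = 5; needs |A ∩ B| ≤ 5 — true.
(b) design: |A| = 7, |A ∩ B| = 3; needs |A ∩ B| < |A ∖ B| — true.
(c) sales: |A| = 5, |A ∩ B| = 4; needs |A ∩ B| > 3 — true.
(d) research: |A| = 7, |A ∩ B| = 3; needs |A ∩ B| ≥ 4 — false.
(e) product: |A| = 6, |A ∩ B| = 3; needs |A ∩ B| ≥ |A ∖ B| — true.

4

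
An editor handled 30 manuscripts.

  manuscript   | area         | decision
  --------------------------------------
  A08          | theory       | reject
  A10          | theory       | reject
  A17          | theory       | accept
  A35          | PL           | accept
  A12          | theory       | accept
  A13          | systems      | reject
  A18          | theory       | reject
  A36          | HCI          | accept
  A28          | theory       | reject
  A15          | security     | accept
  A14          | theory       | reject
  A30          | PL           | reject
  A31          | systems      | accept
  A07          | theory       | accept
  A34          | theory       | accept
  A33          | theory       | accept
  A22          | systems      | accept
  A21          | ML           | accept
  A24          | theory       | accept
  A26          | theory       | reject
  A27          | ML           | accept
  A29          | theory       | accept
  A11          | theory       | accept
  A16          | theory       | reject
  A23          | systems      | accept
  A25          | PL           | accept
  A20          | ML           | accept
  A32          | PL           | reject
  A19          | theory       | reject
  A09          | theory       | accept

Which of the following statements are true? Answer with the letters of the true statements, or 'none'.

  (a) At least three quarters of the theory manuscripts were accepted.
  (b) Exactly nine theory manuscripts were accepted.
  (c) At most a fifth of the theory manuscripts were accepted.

|A| = 17, |A ∩ B| = 9, |A ∖ B| = 8.
(a) |A ∩ B| / |A| ≥ 3/4: fails.
(b) |A ∩ B| = 9: holds.
(c) |A ∩ B| / |A| ≤ 1/5: fails.

(b)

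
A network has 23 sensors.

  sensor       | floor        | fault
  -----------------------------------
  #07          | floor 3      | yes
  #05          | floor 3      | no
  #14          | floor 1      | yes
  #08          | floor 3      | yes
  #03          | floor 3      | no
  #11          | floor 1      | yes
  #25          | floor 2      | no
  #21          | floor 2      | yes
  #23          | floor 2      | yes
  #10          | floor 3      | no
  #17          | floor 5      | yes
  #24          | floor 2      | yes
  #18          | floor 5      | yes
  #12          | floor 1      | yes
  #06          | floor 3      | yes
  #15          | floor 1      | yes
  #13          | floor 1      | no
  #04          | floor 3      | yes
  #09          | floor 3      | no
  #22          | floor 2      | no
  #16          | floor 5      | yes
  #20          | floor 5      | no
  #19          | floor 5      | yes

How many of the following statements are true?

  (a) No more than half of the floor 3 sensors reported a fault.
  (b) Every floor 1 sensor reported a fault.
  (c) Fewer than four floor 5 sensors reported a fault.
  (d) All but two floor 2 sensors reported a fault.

2

(a) floor 3: |A| = 8, |A ∩ B| = 4; needs |A ∩ B| ≤ |A ∖ B| — true.
(b) floor 1: |A| = 5, |A ∩ B| = 4; needs A ⊆ B, i.e. every element of A is in B (|A ∖ B| = 0) — false.
(c) floor 5: |A| = 5, |A ∩ B| = 4; needs |A ∩ B| < 4 — false.
(d) floor 2: |A| = 5, |A ∩ B| = 3; needs |A ∖ B| = 2 — true.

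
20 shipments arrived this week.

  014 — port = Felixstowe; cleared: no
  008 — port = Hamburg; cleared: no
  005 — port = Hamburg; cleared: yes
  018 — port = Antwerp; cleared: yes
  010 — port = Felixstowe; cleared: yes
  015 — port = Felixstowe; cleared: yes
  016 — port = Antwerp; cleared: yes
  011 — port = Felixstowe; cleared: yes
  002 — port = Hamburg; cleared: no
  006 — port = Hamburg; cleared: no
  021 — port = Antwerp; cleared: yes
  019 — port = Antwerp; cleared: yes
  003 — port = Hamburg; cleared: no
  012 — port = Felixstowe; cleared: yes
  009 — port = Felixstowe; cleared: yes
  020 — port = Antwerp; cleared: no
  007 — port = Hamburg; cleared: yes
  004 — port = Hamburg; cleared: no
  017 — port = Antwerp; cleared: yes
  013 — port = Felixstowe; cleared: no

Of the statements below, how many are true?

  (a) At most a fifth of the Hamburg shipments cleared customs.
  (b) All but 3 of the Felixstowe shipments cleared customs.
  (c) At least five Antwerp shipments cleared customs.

(a) Hamburg: |A| = 7, |A ∩ B| = 2; needs |A ∩ B| / |A| ≤ 1/5 — false.
(b) Felixstowe: |A| = 7, |A ∩ B| = 5; needs |A ∖ B| = 3 — false.
(c) Antwerp: |A| = 6, |A ∩ B| = 5; needs |A ∩ B| ≥ 5 — true.

1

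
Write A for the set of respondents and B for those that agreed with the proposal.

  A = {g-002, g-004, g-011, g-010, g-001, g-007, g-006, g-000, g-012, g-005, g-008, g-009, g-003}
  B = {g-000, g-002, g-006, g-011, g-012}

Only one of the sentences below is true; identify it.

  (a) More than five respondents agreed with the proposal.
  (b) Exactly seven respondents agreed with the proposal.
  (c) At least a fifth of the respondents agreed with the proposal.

|A| = 13, |A ∩ B| = 5, |A ∖ B| = 8.
(a) requires |A ∩ B| > 5: false.
(b) requires |A ∩ B| = 7: false.
(c) requires |A ∩ B| / |A| ≥ 1/5: true.

(c)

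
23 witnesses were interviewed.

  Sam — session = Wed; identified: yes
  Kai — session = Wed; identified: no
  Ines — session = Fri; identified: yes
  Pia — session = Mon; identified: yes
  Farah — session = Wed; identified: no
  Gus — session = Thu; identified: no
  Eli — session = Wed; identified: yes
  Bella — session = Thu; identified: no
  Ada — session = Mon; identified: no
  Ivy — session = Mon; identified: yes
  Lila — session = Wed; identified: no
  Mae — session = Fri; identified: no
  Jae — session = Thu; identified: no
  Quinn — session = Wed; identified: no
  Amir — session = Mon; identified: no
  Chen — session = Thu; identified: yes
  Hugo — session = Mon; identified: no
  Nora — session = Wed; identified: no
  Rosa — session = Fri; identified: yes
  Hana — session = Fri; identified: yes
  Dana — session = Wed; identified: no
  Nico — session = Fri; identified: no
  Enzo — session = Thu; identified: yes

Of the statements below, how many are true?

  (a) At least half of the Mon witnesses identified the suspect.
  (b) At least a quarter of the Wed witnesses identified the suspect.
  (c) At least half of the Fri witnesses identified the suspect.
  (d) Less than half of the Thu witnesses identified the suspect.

(a) Mon: |A| = 5, |A ∩ B| = 2; needs |A ∩ B| ≥ |A ∖ B| — false.
(b) Wed: |A| = 8, |A ∩ B| = 2; needs |A ∩ B| / |A| ≥ 1/4 — true.
(c) Fri: |A| = 5, |A ∩ B| = 3; needs |A ∩ B| ≥ |A ∖ B| — true.
(d) Thu: |A| = 5, |A ∩ B| = 2; needs |A ∩ B| < |A ∖ B| — true.

3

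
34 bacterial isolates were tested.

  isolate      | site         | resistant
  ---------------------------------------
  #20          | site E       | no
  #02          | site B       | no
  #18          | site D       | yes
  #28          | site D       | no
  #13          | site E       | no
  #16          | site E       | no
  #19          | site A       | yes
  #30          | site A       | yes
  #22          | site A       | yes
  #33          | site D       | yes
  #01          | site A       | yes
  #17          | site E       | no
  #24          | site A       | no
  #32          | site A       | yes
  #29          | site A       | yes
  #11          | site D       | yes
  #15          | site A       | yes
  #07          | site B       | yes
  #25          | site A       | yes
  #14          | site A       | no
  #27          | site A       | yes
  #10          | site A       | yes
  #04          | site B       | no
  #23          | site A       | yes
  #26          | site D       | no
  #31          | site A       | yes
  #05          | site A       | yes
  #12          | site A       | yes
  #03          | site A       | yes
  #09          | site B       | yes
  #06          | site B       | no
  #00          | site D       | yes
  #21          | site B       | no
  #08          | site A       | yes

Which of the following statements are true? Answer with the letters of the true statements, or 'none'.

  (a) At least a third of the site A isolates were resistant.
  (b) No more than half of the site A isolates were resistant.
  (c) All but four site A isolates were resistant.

(a)

|A| = 18, |A ∩ B| = 16, |A ∖ B| = 2.
(a) |A ∩ B| / |A| ≥ 1/3: holds.
(b) |A ∩ B| ≤ |A ∖ B|: fails.
(c) |A ∖ B| = 4: fails.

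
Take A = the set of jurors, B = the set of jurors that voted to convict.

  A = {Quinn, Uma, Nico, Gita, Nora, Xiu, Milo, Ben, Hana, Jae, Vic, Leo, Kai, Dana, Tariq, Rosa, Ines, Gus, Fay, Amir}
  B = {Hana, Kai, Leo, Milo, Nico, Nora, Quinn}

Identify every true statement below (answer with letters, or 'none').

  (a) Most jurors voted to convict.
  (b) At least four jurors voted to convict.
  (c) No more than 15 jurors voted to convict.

|A| = 20, |A ∩ B| = 7, |A ∖ B| = 13.
(a) |A ∩ B| > |A ∖ B|: fails.
(b) |A ∩ B| ≥ 4: holds.
(c) |A ∩ B| ≤ 15: holds.

(b), (c)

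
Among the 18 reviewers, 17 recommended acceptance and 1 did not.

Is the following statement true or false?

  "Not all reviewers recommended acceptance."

True

Truth condition: A ⊄ B (|A ∖ B| ≥ 1).
|A| = 18, |A ∩ B| = 17, |A ∖ B| = 1.
So the statement is true.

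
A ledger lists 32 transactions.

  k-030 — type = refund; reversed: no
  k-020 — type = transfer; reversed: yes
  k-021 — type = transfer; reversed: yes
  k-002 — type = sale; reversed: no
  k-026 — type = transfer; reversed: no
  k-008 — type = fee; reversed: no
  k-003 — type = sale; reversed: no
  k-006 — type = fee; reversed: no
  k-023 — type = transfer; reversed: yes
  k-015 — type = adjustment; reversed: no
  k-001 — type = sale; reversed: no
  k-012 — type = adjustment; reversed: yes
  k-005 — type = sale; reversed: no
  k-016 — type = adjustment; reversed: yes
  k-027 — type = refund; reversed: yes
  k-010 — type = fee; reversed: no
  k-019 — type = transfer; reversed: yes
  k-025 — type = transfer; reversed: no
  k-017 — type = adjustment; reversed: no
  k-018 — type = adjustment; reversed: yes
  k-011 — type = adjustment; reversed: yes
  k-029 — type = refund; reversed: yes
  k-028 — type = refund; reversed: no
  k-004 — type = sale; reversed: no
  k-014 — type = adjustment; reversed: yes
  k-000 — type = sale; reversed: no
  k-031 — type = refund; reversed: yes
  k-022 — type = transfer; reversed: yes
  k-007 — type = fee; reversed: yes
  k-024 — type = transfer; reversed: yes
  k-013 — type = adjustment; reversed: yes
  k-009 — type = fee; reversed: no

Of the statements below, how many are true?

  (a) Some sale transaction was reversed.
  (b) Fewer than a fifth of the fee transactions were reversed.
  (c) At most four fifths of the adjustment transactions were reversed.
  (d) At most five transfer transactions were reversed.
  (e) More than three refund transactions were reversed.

(a) sale: |A| = 6, |A ∩ B| = 0; needs A ∩ B ≠ ∅ (|A ∩ B| ≥ 1) — false.
(b) fee: |A| = 5, |A ∩ B| = 1; needs |A ∩ B| / |A| < 1/5 — false.
(c) adjustment: |A| = 8, |A ∩ B| = 6; needs |A ∩ B| / |A| ≤ 4/5 — true.
(d) transfer: |A| = 8, |A ∩ B| = 6; needs |A ∩ B| ≤ 5 — false.
(e) refund: |A| = 5, |A ∩ B| = 3; needs |A ∩ B| > 3 — false.

1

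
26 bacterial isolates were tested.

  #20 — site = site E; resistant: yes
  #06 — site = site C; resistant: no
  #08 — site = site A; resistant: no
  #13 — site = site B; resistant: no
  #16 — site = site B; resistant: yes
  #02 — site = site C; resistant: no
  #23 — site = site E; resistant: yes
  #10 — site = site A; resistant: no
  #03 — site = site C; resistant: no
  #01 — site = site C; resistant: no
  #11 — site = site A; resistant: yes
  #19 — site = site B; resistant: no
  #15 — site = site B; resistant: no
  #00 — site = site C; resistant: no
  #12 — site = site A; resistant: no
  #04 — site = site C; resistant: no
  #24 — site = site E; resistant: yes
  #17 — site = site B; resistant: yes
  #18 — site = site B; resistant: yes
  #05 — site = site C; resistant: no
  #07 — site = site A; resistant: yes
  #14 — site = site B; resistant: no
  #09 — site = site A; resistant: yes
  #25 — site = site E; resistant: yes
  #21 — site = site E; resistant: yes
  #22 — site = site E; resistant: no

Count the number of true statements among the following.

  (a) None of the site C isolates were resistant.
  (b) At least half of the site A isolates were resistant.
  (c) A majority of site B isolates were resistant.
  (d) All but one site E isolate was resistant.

(a) site C: |A| = 7, |A ∩ B| = 0; needs A ∩ B = ∅ (|A ∩ B| = 0) — true.
(b) site A: |A| = 6, |A ∩ B| = 3; needs |A ∩ B| ≥ |A ∖ B| — true.
(c) site B: |A| = 7, |A ∩ B| = 3; needs |A ∩ B| > |A ∖ B| — false.
(d) site E: |A| = 6, |A ∩ B| = 5; needs |A ∖ B| = 1 — true.

3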